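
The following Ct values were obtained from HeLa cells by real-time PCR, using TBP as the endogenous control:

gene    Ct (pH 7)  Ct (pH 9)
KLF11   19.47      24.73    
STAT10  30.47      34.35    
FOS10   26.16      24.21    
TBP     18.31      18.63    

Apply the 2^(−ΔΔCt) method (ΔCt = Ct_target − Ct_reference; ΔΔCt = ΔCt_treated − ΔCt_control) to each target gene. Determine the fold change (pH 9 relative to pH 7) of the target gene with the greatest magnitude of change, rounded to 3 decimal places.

KLF11: ΔΔCt = (24.73−18.63) − (19.47−18.31) = 6.10 − 1.16 = 4.94; fold change = 2^-4.94 = 0.033
STAT10: ΔΔCt = (34.35−18.63) − (30.47−18.31) = 15.72 − 12.16 = 3.56; fold change = 2^-3.56 = 0.085
FOS10: ΔΔCt = (24.21−18.63) − (26.16−18.31) = 5.58 − 7.85 = -2.27; fold change = 2^2.27 = 4.823
KLF11 has the largest |ΔΔCt| = 4.94.

0.033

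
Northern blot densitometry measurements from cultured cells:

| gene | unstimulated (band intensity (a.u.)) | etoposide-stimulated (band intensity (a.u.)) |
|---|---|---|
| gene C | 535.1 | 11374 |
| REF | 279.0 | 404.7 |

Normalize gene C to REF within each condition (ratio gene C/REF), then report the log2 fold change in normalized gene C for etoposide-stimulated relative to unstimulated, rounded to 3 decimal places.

3.873

gene C/REF (unstimulated) = 535.1 / 279.0 = 1.9179
gene C/REF (etoposide-stimulated) = 11374 / 404.7 = 28.105
Fold change = 28.105 / 1.9179 = 14.6538
log2(14.6538) = 3.8732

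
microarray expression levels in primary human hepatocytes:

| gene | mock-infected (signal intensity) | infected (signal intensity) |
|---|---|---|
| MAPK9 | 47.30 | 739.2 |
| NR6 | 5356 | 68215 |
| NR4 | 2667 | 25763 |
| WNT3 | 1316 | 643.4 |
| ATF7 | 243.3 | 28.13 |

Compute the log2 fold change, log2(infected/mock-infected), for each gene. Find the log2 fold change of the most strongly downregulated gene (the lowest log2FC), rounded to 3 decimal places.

-3.113

log2(739.2/47.30) = 3.966  (MAPK9)
log2(68215/5356) = 3.671  (NR6)
log2(25763/2667) = 3.272  (NR4)
log2(643.4/1316) = -1.032  (WNT3)
log2(28.13/243.3) = -3.113  (ATF7)
ATF7 is most strongly downregulated.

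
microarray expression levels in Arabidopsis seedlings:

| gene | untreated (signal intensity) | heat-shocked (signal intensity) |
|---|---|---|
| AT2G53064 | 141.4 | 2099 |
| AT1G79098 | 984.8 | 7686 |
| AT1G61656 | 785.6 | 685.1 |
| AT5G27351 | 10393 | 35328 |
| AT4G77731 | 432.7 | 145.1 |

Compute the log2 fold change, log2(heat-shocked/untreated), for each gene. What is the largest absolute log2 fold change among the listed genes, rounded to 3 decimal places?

3.892

log2(2099/141.4) = 3.892  (AT2G53064)
log2(7686/984.8) = 2.964  (AT1G79098)
log2(685.1/785.6) = -0.197  (AT1G61656)
log2(35328/10393) = 1.765  (AT5G27351)
log2(145.1/432.7) = -1.576  (AT4G77731)
The largest magnitude belongs to AT2G53064.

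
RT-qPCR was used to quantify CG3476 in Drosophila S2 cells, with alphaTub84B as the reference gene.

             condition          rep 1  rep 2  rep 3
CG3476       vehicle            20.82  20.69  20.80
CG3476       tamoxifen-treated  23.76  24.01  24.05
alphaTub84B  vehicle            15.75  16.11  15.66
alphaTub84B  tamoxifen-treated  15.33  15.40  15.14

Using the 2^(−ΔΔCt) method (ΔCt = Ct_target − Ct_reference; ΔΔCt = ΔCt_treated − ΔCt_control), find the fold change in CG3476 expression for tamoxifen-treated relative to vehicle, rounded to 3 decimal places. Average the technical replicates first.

Mean Ct: CG3476 vehicle 20.770; CG3476 tamoxifen-treated 23.940; alphaTub84B vehicle 15.840; alphaTub84B tamoxifen-treated 15.290
ΔCt(vehicle) = 20.770 − 15.840 = 4.930
ΔCt(tamoxifen-treated) = 23.940 − 15.290 = 8.650
ΔΔCt = 8.650 − 4.930 = 3.720
Fold change = 2^(−3.720) = 0.0759

0.076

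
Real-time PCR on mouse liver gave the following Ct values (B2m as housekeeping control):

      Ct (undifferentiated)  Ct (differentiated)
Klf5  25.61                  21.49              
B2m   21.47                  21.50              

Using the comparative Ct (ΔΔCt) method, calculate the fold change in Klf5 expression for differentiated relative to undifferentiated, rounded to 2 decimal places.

ΔCt(undifferentiated) = 25.610 − 21.470 = 4.140
ΔCt(differentiated) = 21.490 − 21.500 = -0.010
ΔΔCt = -0.010 − 4.140 = -4.150
Fold change = 2^(−(-4.150)) = 2^4.150 = 17.753

17.75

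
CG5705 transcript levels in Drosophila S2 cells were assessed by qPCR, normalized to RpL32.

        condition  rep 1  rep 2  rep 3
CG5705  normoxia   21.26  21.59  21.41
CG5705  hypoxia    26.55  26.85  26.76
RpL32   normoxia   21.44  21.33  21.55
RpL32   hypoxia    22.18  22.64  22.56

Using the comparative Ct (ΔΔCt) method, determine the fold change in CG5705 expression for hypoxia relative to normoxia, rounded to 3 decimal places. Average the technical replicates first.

0.051

Mean Ct: CG5705 normoxia 21.420; CG5705 hypoxia 26.720; RpL32 normoxia 21.440; RpL32 hypoxia 22.460
ΔCt(normoxia) = 21.420 − 21.440 = -0.020
ΔCt(hypoxia) = 26.720 − 22.460 = 4.260
ΔΔCt = 4.260 − (-0.020) = 4.280
Fold change = 2^(−4.280) = 0.0515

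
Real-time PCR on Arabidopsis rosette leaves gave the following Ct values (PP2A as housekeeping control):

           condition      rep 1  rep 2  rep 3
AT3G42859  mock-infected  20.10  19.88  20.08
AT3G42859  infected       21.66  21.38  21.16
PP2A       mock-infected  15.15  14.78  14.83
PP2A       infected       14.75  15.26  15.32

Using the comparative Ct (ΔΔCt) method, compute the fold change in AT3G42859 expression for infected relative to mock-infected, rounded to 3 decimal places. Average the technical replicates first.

0.438

Mean Ct: AT3G42859 mock-infected 20.020; AT3G42859 infected 21.400; PP2A mock-infected 14.920; PP2A infected 15.110
ΔCt(mock-infected) = 20.020 − 14.920 = 5.100
ΔCt(infected) = 21.400 − 15.110 = 6.290
ΔΔCt = 6.290 − 5.100 = 1.190
Fold change = 2^(−1.190) = 0.4383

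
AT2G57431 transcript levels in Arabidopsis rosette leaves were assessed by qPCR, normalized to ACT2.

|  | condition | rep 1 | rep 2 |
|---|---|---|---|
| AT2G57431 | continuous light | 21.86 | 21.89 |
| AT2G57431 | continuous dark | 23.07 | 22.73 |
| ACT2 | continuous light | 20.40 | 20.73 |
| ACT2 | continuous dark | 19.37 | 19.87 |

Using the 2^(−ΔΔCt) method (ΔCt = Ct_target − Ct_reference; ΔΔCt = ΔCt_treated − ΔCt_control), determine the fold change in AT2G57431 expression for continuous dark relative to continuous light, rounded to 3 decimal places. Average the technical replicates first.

Mean Ct: AT2G57431 continuous light 21.875; AT2G57431 continuous dark 22.900; ACT2 continuous light 20.565; ACT2 continuous dark 19.620
ΔCt(continuous light) = 21.875 − 20.565 = 1.310
ΔCt(continuous dark) = 22.900 − 19.620 = 3.280
ΔΔCt = 3.280 − 1.310 = 1.970
Fold change = 2^(−1.970) = 0.2553

0.255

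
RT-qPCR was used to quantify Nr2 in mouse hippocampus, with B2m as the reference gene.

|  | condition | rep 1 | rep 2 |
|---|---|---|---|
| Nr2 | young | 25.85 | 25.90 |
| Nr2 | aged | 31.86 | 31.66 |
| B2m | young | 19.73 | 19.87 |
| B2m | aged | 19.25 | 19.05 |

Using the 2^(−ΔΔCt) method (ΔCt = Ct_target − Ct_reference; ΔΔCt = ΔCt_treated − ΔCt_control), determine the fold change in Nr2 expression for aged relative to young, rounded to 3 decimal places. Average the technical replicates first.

0.011

Mean Ct: Nr2 young 25.875; Nr2 aged 31.760; B2m young 19.800; B2m aged 19.150
ΔCt(young) = 25.875 − 19.800 = 6.075
ΔCt(aged) = 31.760 − 19.150 = 12.610
ΔΔCt = 12.610 − 6.075 = 6.535
Fold change = 2^(−6.535) = 0.0108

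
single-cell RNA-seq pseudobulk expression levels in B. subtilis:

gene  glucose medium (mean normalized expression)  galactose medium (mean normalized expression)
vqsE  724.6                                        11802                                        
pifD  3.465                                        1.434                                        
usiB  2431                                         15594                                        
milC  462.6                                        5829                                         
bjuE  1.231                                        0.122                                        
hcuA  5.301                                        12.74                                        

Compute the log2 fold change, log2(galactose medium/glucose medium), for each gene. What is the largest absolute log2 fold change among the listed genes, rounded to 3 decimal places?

4.026

log2(11802/724.6) = 4.026  (vqsE)
log2(1.434/3.465) = -1.273  (pifD)
log2(15594/2431) = 2.681  (usiB)
log2(5829/462.6) = 3.655  (milC)
log2(0.122/1.231) = -3.335  (bjuE)
log2(12.74/5.301) = 1.265  (hcuA)
The largest magnitude belongs to vqsE.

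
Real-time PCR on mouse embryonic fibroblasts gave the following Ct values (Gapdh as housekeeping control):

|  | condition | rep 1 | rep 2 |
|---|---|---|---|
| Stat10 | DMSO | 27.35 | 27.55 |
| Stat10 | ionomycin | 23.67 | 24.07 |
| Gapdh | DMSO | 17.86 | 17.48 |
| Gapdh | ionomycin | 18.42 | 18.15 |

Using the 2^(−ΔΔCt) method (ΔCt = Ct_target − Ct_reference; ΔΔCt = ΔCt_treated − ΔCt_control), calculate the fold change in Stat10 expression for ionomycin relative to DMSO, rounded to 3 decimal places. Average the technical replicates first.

Mean Ct: Stat10 DMSO 27.450; Stat10 ionomycin 23.870; Gapdh DMSO 17.670; Gapdh ionomycin 18.285
ΔCt(DMSO) = 27.450 − 17.670 = 9.780
ΔCt(ionomycin) = 23.870 − 18.285 = 5.585
ΔΔCt = 5.585 − 9.780 = -4.195
Fold change = 2^(−(-4.195)) = 2^4.195 = 18.3156

18.316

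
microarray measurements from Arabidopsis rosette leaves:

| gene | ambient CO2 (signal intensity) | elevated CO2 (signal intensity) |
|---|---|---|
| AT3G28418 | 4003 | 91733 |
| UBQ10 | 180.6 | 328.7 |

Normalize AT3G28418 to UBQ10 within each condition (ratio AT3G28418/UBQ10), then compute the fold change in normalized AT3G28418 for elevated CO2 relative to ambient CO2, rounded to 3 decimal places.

AT3G28418/UBQ10 (ambient CO2) = 4003 / 180.6 = 22.165
AT3G28418/UBQ10 (elevated CO2) = 91733 / 328.7 = 279.08
Fold change = 279.08 / 22.165 = 12.5909

12.591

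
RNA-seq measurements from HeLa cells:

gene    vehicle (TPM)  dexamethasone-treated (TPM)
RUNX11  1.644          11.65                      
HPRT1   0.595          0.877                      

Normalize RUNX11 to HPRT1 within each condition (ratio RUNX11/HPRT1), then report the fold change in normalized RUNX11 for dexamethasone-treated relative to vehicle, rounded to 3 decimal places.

4.808

RUNX11/HPRT1 (vehicle) = 1.644 / 0.595 = 2.763
RUNX11/HPRT1 (dexamethasone-treated) = 11.65 / 0.877 = 13.284
Fold change = 13.284 / 2.763 = 4.8077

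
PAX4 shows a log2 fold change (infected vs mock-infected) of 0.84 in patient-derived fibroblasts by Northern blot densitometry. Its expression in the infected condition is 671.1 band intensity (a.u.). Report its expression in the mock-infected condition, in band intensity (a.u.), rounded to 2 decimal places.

Fold change = 2^(0.84) = 1.7901
mock-infected expression = 671.1 / 1.7901 = 374.91

374.91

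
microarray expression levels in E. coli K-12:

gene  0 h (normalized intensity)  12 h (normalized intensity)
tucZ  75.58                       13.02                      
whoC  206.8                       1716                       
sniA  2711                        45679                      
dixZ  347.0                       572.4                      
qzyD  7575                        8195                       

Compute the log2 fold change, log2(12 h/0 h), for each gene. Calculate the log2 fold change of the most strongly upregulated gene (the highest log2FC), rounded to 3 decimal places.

log2(13.02/75.58) = -2.537  (tucZ)
log2(1716/206.8) = 3.053  (whoC)
log2(45679/2711) = 4.075  (sniA)
log2(572.4/347.0) = 0.722  (dixZ)
log2(8195/7575) = 0.113  (qzyD)
sniA is most strongly upregulated.

4.075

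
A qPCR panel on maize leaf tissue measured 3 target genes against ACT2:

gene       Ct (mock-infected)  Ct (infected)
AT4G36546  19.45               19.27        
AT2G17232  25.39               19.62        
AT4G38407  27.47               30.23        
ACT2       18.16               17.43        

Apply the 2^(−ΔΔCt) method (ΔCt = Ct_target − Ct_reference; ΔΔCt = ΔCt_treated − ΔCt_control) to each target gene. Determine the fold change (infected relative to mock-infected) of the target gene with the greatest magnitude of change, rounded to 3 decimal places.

32.900

AT4G36546: ΔΔCt = (19.27−17.43) − (19.45−18.16) = 1.84 − 1.29 = 0.55; fold change = 2^-0.55 = 0.683
AT2G17232: ΔΔCt = (19.62−17.43) − (25.39−18.16) = 2.19 − 7.23 = -5.04; fold change = 2^5.04 = 32.900
AT4G38407: ΔΔCt = (30.23−17.43) − (27.47−18.16) = 12.80 − 9.31 = 3.49; fold change = 2^-3.49 = 0.089
AT2G17232 has the largest |ΔΔCt| = 5.04.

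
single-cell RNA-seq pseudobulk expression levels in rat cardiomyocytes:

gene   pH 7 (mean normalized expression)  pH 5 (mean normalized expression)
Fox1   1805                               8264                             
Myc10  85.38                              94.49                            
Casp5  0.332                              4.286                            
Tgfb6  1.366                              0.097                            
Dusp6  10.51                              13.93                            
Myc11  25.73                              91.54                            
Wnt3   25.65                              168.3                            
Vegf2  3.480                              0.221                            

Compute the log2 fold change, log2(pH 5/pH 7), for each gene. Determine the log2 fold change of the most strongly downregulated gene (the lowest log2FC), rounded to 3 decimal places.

-3.977

log2(8264/1805) = 2.195  (Fox1)
log2(94.49/85.38) = 0.146  (Myc10)
log2(4.286/0.332) = 3.690  (Casp5)
log2(0.097/1.366) = -3.816  (Tgfb6)
log2(13.93/10.51) = 0.406  (Dusp6)
log2(91.54/25.73) = 1.831  (Myc11)
log2(168.3/25.65) = 2.714  (Wnt3)
log2(0.221/3.480) = -3.977  (Vegf2)
Vegf2 is most strongly downregulated.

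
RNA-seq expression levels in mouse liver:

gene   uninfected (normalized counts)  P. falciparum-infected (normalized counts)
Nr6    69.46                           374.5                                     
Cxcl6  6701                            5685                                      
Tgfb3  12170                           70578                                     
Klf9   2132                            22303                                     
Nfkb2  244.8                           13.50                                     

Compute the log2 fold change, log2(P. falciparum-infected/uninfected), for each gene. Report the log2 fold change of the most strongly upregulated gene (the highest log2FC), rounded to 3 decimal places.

log2(374.5/69.46) = 2.431  (Nr6)
log2(5685/6701) = -0.237  (Cxcl6)
log2(70578/12170) = 2.536  (Tgfb3)
log2(22303/2132) = 3.387  (Klf9)
log2(13.50/244.8) = -4.181  (Nfkb2)
Klf9 is most strongly upregulated.

3.387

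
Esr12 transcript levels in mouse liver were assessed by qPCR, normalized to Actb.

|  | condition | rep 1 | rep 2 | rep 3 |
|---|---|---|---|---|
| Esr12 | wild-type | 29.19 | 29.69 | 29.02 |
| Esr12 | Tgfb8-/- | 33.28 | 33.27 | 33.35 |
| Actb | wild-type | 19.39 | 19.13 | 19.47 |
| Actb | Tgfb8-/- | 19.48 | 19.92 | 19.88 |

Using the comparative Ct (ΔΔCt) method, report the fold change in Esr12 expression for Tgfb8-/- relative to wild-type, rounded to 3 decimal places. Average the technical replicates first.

0.084

Mean Ct: Esr12 wild-type 29.300; Esr12 Tgfb8-/- 33.300; Actb wild-type 19.330; Actb Tgfb8-/- 19.760
ΔCt(wild-type) = 29.300 − 19.330 = 9.970
ΔCt(Tgfb8-/-) = 33.300 − 19.760 = 13.540
ΔΔCt = 13.540 − 9.970 = 3.570
Fold change = 2^(−3.570) = 0.0842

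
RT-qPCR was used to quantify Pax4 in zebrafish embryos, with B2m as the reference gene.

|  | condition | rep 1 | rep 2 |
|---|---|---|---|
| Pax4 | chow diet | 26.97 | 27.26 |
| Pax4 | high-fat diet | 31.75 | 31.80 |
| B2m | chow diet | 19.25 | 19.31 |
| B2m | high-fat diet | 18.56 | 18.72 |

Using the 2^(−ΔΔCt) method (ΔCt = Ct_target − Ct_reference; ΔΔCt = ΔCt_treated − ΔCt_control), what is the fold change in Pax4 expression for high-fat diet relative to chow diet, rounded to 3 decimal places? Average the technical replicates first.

Mean Ct: Pax4 chow diet 27.115; Pax4 high-fat diet 31.775; B2m chow diet 19.280; B2m high-fat diet 18.640
ΔCt(chow diet) = 27.115 − 19.280 = 7.835
ΔCt(high-fat diet) = 31.775 − 18.640 = 13.135
ΔΔCt = 13.135 − 7.835 = 5.300
Fold change = 2^(−5.300) = 0.0254

0.025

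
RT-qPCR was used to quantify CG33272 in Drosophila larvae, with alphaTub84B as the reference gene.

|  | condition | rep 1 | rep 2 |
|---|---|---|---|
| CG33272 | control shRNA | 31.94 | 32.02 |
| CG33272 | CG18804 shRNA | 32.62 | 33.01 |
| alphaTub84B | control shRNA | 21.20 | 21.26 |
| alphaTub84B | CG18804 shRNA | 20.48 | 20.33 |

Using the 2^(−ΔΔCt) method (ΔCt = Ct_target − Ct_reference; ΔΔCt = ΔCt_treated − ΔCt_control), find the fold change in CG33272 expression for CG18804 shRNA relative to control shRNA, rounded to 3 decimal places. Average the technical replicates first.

Mean Ct: CG33272 control shRNA 31.980; CG33272 CG18804 shRNA 32.815; alphaTub84B control shRNA 21.230; alphaTub84B CG18804 shRNA 20.405
ΔCt(control shRNA) = 31.980 − 21.230 = 10.750
ΔCt(CG18804 shRNA) = 32.815 − 20.405 = 12.410
ΔΔCt = 12.410 − 10.750 = 1.660
Fold change = 2^(−1.660) = 0.3164

0.316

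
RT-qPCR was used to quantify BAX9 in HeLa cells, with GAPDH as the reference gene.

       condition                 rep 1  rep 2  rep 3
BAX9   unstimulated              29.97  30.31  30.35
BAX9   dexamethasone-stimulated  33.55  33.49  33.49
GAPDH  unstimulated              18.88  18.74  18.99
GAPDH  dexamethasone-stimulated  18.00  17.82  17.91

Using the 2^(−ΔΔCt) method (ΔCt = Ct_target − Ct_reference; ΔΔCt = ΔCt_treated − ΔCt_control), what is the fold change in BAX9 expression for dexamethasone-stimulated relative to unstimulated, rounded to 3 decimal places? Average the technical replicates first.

Mean Ct: BAX9 unstimulated 30.210; BAX9 dexamethasone-stimulated 33.510; GAPDH unstimulated 18.870; GAPDH dexamethasone-stimulated 17.910
ΔCt(unstimulated) = 30.210 − 18.870 = 11.340
ΔCt(dexamethasone-stimulated) = 33.510 − 17.910 = 15.600
ΔΔCt = 15.600 − 11.340 = 4.260
Fold change = 2^(−4.260) = 0.0522

0.052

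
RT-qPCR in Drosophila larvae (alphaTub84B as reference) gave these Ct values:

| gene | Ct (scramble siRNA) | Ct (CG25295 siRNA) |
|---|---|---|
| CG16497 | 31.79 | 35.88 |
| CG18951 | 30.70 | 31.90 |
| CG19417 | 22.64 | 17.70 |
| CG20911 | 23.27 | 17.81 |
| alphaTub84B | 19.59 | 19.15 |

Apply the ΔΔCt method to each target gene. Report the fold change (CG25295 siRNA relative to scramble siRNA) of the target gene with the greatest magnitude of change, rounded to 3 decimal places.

32.447

CG16497: ΔΔCt = (35.88−19.15) − (31.79−19.59) = 16.73 − 12.20 = 4.53; fold change = 2^-4.53 = 0.043
CG18951: ΔΔCt = (31.90−19.15) − (30.70−19.59) = 12.75 − 11.11 = 1.64; fold change = 2^-1.64 = 0.321
CG19417: ΔΔCt = (17.70−19.15) − (22.64−19.59) = -1.45 − 3.05 = -4.50; fold change = 2^4.50 = 22.627
CG20911: ΔΔCt = (17.81−19.15) − (23.27−19.59) = -1.34 − 3.68 = -5.02; fold change = 2^5.02 = 32.447
CG20911 has the largest |ΔΔCt| = 5.02.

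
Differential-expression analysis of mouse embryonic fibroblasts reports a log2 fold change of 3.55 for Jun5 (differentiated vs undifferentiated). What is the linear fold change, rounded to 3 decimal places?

11.713

Fold change = 2^(3.55) = 11.7127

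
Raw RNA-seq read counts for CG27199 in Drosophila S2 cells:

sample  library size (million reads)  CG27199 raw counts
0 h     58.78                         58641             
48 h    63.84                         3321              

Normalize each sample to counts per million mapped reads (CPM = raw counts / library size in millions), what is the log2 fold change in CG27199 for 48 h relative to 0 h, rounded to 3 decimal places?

-4.261

CPM(0 h) = 58641 / 58.78 = 997.6353
CPM(48 h) = 3321 / 63.84 = 52.0207
Fold change = 52.0207 / 997.6353 = 0.05214
log2(0.05214) = -4.2614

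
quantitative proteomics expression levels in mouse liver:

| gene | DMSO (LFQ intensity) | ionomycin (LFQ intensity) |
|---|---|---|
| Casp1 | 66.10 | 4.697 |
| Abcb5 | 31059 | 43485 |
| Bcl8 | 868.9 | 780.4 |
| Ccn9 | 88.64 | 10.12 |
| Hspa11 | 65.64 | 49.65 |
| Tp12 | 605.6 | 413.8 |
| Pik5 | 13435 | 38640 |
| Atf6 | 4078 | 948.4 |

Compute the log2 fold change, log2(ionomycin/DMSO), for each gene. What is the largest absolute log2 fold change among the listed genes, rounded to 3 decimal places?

log2(4.697/66.10) = -3.815  (Casp1)
log2(43485/31059) = 0.486  (Abcb5)
log2(780.4/868.9) = -0.155  (Bcl8)
log2(10.12/88.64) = -3.131  (Ccn9)
log2(49.65/65.64) = -0.403  (Hspa11)
log2(413.8/605.6) = -0.549  (Tp12)
log2(38640/13435) = 1.524  (Pik5)
log2(948.4/4078) = -2.104  (Atf6)
The largest magnitude belongs to Casp1.

3.815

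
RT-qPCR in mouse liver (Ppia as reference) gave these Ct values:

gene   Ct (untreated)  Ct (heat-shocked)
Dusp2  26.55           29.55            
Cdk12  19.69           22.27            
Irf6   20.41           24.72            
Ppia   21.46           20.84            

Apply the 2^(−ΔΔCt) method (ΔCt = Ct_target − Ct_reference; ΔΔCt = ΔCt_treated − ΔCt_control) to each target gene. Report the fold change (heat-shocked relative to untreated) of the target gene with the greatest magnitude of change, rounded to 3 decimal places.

Dusp2: ΔΔCt = (29.55−20.84) − (26.55−21.46) = 8.71 − 5.09 = 3.62; fold change = 2^-3.62 = 0.081
Cdk12: ΔΔCt = (22.27−20.84) − (19.69−21.46) = 1.43 − (-1.77) = 3.20; fold change = 2^-3.20 = 0.109
Irf6: ΔΔCt = (24.72−20.84) − (20.41−21.46) = 3.88 − (-1.05) = 4.93; fold change = 2^-4.93 = 0.033
Irf6 has the largest |ΔΔCt| = 4.93.

0.033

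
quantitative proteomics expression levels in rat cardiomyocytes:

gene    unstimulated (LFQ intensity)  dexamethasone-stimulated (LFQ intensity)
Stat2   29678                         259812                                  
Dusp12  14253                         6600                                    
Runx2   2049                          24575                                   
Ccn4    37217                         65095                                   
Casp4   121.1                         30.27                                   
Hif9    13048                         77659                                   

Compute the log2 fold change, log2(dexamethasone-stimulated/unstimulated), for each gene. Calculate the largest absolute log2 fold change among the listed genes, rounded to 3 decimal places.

3.584

log2(259812/29678) = 3.130  (Stat2)
log2(6600/14253) = -1.111  (Dusp12)
log2(24575/2049) = 3.584  (Runx2)
log2(65095/37217) = 0.807  (Ccn4)
log2(30.27/121.1) = -2.000  (Casp4)
log2(77659/13048) = 2.573  (Hif9)
The largest magnitude belongs to Runx2.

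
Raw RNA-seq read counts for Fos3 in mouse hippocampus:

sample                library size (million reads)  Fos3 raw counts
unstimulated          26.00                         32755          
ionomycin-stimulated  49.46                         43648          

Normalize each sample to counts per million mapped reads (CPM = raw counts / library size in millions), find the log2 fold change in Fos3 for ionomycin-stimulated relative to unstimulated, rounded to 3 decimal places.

CPM(unstimulated) = 32755 / 26.00 = 1259.8077
CPM(ionomycin-stimulated) = 43648 / 49.46 = 882.4909
Fold change = 882.4909 / 1259.8077 = 0.70050
log2(0.70050) = -0.5136

-0.514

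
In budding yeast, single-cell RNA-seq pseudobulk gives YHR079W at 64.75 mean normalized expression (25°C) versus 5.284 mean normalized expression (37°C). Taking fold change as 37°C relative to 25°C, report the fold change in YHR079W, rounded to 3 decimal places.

Fold change = 5.284 / 64.75 = 0.0816
YHR079W is downregulated.

0.082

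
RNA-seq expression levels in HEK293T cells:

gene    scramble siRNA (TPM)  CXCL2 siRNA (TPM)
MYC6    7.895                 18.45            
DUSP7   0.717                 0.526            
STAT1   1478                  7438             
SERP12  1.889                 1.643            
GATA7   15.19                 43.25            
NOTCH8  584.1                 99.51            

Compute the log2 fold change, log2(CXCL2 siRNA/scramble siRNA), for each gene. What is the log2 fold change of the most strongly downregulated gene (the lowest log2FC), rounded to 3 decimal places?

-2.553

log2(18.45/7.895) = 1.225  (MYC6)
log2(0.526/0.717) = -0.447  (DUSP7)
log2(7438/1478) = 2.331  (STAT1)
log2(1.643/1.889) = -0.201  (SERP12)
log2(43.25/15.19) = 1.510  (GATA7)
log2(99.51/584.1) = -2.553  (NOTCH8)
NOTCH8 is most strongly downregulated.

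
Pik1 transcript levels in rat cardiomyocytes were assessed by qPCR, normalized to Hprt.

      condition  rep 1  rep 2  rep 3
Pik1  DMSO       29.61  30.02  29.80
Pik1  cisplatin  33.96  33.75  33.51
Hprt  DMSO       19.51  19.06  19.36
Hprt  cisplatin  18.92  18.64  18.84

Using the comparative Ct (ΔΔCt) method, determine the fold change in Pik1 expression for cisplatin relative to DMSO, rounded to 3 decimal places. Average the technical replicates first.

Mean Ct: Pik1 DMSO 29.810; Pik1 cisplatin 33.740; Hprt DMSO 19.310; Hprt cisplatin 18.800
ΔCt(DMSO) = 29.810 − 19.310 = 10.500
ΔCt(cisplatin) = 33.740 − 18.800 = 14.940
ΔΔCt = 14.940 − 10.500 = 4.440
Fold change = 2^(−4.440) = 0.0461

0.046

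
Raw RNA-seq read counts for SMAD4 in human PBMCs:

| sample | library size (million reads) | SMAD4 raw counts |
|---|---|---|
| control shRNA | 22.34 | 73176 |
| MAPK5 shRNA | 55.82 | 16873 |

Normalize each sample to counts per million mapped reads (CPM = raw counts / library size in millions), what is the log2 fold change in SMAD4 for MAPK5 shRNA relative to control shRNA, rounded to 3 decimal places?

CPM(control shRNA) = 73176 / 22.34 = 3275.5595
CPM(MAPK5 shRNA) = 16873 / 55.82 = 302.2752
Fold change = 302.2752 / 3275.5595 = 0.09228
log2(0.09228) = -3.4378

-3.438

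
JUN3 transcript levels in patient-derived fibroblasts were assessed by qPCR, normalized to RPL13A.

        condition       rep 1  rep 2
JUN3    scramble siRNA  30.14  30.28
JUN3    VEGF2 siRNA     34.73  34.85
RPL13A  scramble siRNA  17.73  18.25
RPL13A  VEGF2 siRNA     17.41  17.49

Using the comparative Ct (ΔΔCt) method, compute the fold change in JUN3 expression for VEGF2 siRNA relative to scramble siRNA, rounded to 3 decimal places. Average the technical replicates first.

0.029

Mean Ct: JUN3 scramble siRNA 30.210; JUN3 VEGF2 siRNA 34.790; RPL13A scramble siRNA 17.990; RPL13A VEGF2 siRNA 17.450
ΔCt(scramble siRNA) = 30.210 − 17.990 = 12.220
ΔCt(VEGF2 siRNA) = 34.790 − 17.450 = 17.340
ΔΔCt = 17.340 − 12.220 = 5.120
Fold change = 2^(−5.120) = 0.0288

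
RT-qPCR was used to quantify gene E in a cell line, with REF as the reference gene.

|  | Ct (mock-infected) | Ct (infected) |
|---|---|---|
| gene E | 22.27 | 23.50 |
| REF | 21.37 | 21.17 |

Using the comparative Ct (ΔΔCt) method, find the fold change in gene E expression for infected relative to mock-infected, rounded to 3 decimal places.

0.371

ΔCt(mock-infected) = 22.270 − 21.370 = 0.900
ΔCt(infected) = 23.500 − 21.170 = 2.330
ΔΔCt = 2.330 − 0.900 = 1.430
Fold change = 2^(−1.430) = 0.3711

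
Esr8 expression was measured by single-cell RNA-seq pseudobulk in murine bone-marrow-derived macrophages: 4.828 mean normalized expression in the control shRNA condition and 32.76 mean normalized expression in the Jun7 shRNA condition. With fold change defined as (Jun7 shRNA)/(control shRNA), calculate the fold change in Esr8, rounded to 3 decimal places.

Fold change = 32.76 / 4.828 = 6.7854
Esr8 is upregulated.

6.785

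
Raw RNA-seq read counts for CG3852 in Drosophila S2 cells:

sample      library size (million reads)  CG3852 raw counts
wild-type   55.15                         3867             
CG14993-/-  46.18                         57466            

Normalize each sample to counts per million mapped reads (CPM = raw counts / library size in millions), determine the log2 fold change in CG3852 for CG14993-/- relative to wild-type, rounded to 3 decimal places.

4.150

CPM(wild-type) = 3867 / 55.15 = 70.1179
CPM(CG14993-/-) = 57466 / 46.18 = 1244.3915
Fold change = 1244.3915 / 70.1179 = 17.74714
log2(17.74714) = 4.1495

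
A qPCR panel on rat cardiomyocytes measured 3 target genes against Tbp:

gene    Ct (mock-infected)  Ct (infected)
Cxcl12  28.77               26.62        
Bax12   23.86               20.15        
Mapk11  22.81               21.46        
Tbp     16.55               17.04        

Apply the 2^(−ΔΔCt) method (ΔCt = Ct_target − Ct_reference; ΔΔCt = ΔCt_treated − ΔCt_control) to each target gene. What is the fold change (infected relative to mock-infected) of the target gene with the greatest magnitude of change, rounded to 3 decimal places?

Cxcl12: ΔΔCt = (26.62−17.04) − (28.77−16.55) = 9.58 − 12.22 = -2.64; fold change = 2^2.64 = 6.233
Bax12: ΔΔCt = (20.15−17.04) − (23.86−16.55) = 3.11 − 7.31 = -4.20; fold change = 2^4.20 = 18.379
Mapk11: ΔΔCt = (21.46−17.04) − (22.81−16.55) = 4.42 − 6.26 = -1.84; fold change = 2^1.84 = 3.580
Bax12 has the largest |ΔΔCt| = 4.20.

18.379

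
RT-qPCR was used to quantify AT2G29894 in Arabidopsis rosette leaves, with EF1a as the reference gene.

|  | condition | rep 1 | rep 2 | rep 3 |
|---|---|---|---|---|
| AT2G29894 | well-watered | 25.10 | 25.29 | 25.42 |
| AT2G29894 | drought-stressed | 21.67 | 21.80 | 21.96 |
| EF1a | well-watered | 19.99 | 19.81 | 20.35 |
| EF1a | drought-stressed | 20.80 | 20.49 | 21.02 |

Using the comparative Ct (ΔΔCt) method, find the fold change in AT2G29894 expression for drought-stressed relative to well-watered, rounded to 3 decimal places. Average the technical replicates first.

18.126

Mean Ct: AT2G29894 well-watered 25.270; AT2G29894 drought-stressed 21.810; EF1a well-watered 20.050; EF1a drought-stressed 20.770
ΔCt(well-watered) = 25.270 − 20.050 = 5.220
ΔCt(drought-stressed) = 21.810 − 20.770 = 1.040
ΔΔCt = 1.040 − 5.220 = -4.180
Fold change = 2^(−(-4.180)) = 2^4.180 = 18.1261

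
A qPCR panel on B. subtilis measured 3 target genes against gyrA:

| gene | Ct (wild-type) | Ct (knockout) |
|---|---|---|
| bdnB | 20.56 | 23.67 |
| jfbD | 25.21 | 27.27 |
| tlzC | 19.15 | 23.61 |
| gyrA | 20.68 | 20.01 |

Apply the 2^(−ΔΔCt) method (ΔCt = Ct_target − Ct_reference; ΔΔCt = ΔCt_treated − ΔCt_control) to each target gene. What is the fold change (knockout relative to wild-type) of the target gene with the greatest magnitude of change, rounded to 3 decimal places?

0.029

bdnB: ΔΔCt = (23.67−20.01) − (20.56−20.68) = 3.66 − (-0.12) = 3.78; fold change = 2^-3.78 = 0.073
jfbD: ΔΔCt = (27.27−20.01) − (25.21−20.68) = 7.26 − 4.53 = 2.73; fold change = 2^-2.73 = 0.151
tlzC: ΔΔCt = (23.61−20.01) − (19.15−20.68) = 3.60 − (-1.53) = 5.13; fold change = 2^-5.13 = 0.029
tlzC has the largest |ΔΔCt| = 5.13.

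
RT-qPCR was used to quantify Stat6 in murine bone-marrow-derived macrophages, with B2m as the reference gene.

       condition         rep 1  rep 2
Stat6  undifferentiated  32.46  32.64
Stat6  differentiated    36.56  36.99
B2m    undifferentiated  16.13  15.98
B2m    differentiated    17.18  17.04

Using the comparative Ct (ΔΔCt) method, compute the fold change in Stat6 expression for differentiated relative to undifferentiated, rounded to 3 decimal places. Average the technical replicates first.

0.111

Mean Ct: Stat6 undifferentiated 32.550; Stat6 differentiated 36.775; B2m undifferentiated 16.055; B2m differentiated 17.110
ΔCt(undifferentiated) = 32.550 − 16.055 = 16.495
ΔCt(differentiated) = 36.775 − 17.110 = 19.665
ΔΔCt = 19.665 − 16.495 = 3.170
Fold change = 2^(−3.170) = 0.1111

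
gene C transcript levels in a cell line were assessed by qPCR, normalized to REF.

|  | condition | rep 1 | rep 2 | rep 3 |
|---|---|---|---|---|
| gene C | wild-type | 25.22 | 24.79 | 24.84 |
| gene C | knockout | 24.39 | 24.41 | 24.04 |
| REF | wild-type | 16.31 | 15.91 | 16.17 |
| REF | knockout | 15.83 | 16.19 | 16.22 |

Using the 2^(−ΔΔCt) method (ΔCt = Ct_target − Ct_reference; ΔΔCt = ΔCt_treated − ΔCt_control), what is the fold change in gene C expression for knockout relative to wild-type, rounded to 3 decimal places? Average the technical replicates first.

1.537

Mean Ct: gene C wild-type 24.950; gene C knockout 24.280; REF wild-type 16.130; REF knockout 16.080
ΔCt(wild-type) = 24.950 − 16.130 = 8.820
ΔCt(knockout) = 24.280 − 16.080 = 8.200
ΔΔCt = 8.200 − 8.820 = -0.620
Fold change = 2^(−(-0.620)) = 2^0.620 = 1.5369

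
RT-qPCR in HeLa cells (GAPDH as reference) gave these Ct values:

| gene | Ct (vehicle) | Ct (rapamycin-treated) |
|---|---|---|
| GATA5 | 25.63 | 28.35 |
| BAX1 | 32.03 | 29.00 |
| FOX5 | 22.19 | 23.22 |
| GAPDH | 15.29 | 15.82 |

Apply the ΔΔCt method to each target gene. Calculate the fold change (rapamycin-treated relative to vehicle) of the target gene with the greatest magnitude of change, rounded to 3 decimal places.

11.794

GATA5: ΔΔCt = (28.35−15.82) − (25.63−15.29) = 12.53 − 10.34 = 2.19; fold change = 2^-2.19 = 0.219
BAX1: ΔΔCt = (29.00−15.82) − (32.03−15.29) = 13.18 − 16.74 = -3.56; fold change = 2^3.56 = 11.794
FOX5: ΔΔCt = (23.22−15.82) − (22.19−15.29) = 7.40 − 6.90 = 0.50; fold change = 2^-0.50 = 0.707
BAX1 has the largest |ΔΔCt| = 3.56.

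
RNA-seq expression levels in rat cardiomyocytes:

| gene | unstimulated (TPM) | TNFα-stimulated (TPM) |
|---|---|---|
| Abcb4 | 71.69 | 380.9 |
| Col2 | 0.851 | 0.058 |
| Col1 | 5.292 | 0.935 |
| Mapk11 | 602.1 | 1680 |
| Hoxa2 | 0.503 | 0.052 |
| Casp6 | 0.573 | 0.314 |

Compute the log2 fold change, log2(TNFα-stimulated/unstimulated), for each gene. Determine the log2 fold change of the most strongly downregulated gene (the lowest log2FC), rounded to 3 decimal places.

-3.875

log2(380.9/71.69) = 2.410  (Abcb4)
log2(0.058/0.851) = -3.875  (Col2)
log2(0.935/5.292) = -2.501  (Col1)
log2(1680/602.1) = 1.480  (Mapk11)
log2(0.052/0.503) = -3.274  (Hoxa2)
log2(0.314/0.573) = -0.868  (Casp6)
Col2 is most strongly downregulated.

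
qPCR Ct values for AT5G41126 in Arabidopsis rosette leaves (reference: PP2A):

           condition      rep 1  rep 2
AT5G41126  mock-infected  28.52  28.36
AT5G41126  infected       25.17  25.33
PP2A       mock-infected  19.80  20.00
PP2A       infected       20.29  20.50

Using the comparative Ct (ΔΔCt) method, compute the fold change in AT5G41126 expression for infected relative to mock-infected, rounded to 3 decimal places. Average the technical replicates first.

12.862

Mean Ct: AT5G41126 mock-infected 28.440; AT5G41126 infected 25.250; PP2A mock-infected 19.900; PP2A infected 20.395
ΔCt(mock-infected) = 28.440 − 19.900 = 8.540
ΔCt(infected) = 25.250 − 20.395 = 4.855
ΔΔCt = 4.855 − 8.540 = -3.685
Fold change = 2^(−(-3.685)) = 2^3.685 = 12.8616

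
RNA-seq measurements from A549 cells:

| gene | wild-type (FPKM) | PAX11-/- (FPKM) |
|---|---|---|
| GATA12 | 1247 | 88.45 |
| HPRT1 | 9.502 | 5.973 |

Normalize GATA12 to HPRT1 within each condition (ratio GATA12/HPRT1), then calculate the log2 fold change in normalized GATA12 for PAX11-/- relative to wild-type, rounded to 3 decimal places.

-3.148

GATA12/HPRT1 (wild-type) = 1247 / 9.502 = 131.24
GATA12/HPRT1 (PAX11-/-) = 88.45 / 5.973 = 14.808
Fold change = 14.808 / 131.24 = 0.1128
log2(0.1128) = -3.1477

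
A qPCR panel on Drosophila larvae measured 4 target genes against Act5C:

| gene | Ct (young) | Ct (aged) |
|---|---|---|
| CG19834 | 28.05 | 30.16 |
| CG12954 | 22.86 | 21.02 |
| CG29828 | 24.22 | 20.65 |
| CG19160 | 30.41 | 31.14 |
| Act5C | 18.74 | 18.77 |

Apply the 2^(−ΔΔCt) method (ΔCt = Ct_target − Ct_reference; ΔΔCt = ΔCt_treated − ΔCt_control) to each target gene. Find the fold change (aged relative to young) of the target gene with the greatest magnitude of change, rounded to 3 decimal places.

12.126

CG19834: ΔΔCt = (30.16−18.77) − (28.05−18.74) = 11.39 − 9.31 = 2.08; fold change = 2^-2.08 = 0.237
CG12954: ΔΔCt = (21.02−18.77) − (22.86−18.74) = 2.25 − 4.12 = -1.87; fold change = 2^1.87 = 3.655
CG29828: ΔΔCt = (20.65−18.77) − (24.22−18.74) = 1.88 − 5.48 = -3.60; fold change = 2^3.60 = 12.126
CG19160: ΔΔCt = (31.14−18.77) − (30.41−18.74) = 12.37 − 11.67 = 0.70; fold change = 2^-0.70 = 0.616
CG29828 has the largest |ΔΔCt| = 3.60.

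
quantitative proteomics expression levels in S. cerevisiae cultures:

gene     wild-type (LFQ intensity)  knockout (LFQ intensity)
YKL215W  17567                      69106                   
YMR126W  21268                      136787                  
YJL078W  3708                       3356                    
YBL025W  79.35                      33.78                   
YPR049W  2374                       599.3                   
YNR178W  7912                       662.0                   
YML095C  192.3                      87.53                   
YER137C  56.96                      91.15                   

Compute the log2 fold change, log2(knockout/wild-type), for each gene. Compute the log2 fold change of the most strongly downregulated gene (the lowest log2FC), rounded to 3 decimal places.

-3.579

log2(69106/17567) = 1.976  (YKL215W)
log2(136787/21268) = 2.685  (YMR126W)
log2(3356/3708) = -0.144  (YJL078W)
log2(33.78/79.35) = -1.232  (YBL025W)
log2(599.3/2374) = -1.986  (YPR049W)
log2(662.0/7912) = -3.579  (YNR178W)
log2(87.53/192.3) = -1.136  (YML095C)
log2(91.15/56.96) = 0.678  (YER137C)
YNR178W is most strongly downregulated.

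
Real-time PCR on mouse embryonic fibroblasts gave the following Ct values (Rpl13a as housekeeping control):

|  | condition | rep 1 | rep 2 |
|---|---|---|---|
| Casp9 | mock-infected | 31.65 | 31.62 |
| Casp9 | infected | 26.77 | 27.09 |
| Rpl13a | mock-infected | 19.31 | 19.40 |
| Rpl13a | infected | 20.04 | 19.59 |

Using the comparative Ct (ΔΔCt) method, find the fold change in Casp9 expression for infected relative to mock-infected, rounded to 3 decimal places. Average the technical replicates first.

Mean Ct: Casp9 mock-infected 31.635; Casp9 infected 26.930; Rpl13a mock-infected 19.355; Rpl13a infected 19.815
ΔCt(mock-infected) = 31.635 − 19.355 = 12.280
ΔCt(infected) = 26.930 − 19.815 = 7.115
ΔΔCt = 7.115 − 12.280 = -5.165
Fold change = 2^(−(-5.165)) = 2^5.165 = 35.8773

35.877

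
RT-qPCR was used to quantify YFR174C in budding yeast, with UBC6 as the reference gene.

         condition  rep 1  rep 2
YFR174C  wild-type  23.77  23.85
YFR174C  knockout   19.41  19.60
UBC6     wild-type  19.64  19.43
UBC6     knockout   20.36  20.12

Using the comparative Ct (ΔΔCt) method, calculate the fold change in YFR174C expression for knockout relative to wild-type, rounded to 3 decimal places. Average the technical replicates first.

Mean Ct: YFR174C wild-type 23.810; YFR174C knockout 19.505; UBC6 wild-type 19.535; UBC6 knockout 20.240
ΔCt(wild-type) = 23.810 − 19.535 = 4.275
ΔCt(knockout) = 19.505 − 20.240 = -0.735
ΔΔCt = -0.735 − 4.275 = -5.010
Fold change = 2^(−(-5.010)) = 2^5.010 = 32.2226

32.223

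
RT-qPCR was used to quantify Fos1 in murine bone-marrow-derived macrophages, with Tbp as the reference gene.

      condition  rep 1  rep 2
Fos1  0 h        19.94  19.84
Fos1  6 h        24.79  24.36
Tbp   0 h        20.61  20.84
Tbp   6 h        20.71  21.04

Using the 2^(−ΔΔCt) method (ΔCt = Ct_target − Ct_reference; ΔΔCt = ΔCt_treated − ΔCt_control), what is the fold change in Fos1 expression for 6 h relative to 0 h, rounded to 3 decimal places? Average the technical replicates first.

Mean Ct: Fos1 0 h 19.890; Fos1 6 h 24.575; Tbp 0 h 20.725; Tbp 6 h 20.875
ΔCt(0 h) = 19.890 − 20.725 = -0.835
ΔCt(6 h) = 24.575 − 20.875 = 3.700
ΔΔCt = 3.700 − (-0.835) = 4.535
Fold change = 2^(−4.535) = 0.0431

0.043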